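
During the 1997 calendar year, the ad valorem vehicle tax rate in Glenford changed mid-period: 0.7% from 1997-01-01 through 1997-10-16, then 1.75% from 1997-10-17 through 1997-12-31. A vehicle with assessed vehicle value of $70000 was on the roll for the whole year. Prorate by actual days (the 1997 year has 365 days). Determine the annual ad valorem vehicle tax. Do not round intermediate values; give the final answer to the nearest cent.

$643.04

1997-01-01 to 1997-10-16: 289 days at 0.7% → $70000 × 0.7% × 289/365 = $387.9726
1997-10-17 to 1997-12-31: 76 days at 1.75% → $70000 × 1.75% × 76/365 = $255.0685
Total = $643.0411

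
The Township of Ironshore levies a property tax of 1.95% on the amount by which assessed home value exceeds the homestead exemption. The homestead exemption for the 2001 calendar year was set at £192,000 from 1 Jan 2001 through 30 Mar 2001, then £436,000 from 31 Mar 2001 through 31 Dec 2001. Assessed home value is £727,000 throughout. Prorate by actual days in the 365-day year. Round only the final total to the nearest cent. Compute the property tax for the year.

£6,834.67

1 Jan – 30 Mar 2001: 89 days, exemption £192,000 → (£727,000 − £192,000) × 1.95% × 89/365 = £2,543.8151
31 Mar – 31 Dec 2001: 276 days, exemption £436,000 → (£727,000 − £436,000) × 1.95% × 276/365 = £4,290.8548
Total = £6,834.6699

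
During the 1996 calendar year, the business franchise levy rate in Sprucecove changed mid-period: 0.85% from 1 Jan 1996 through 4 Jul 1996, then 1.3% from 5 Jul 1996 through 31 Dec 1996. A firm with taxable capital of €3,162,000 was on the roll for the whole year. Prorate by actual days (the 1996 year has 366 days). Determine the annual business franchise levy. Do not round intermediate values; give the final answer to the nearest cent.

1 Jan – 4 Jul 1996: 186 days at 0.85% → €3,162,000 × 0.85% × 186/366 = €13,658.8033
5 Jul – 31 Dec 1996: 180 days at 1.3% → €3,162,000 × 1.3% × 180/366 = €20,216.0656
Total = €33,874.8689

€33,874.87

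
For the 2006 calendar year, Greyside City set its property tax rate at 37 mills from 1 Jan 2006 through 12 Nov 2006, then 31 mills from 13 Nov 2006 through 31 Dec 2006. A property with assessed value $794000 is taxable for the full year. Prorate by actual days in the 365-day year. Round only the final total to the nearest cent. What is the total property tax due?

1 Jan – 12 Nov 2006: 316 days at 37 mills → $794000 × 3.7% × 316/365 = $25434.1041
13 Nov – 31 Dec 2006: 49 days at 31 mills → $794000 × 3.1% × 49/365 = $3304.3452
Total = $28738.4493

$28738.45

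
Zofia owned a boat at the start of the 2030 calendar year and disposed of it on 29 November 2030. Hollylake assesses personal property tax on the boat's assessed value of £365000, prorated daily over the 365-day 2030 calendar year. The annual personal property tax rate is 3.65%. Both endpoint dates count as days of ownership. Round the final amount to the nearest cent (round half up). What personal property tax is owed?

£12154.50

Days held (1 January – 29 November 2030): 333 out of 365
Tax = £365000 × 3.65% × 333/365 = £12154.5000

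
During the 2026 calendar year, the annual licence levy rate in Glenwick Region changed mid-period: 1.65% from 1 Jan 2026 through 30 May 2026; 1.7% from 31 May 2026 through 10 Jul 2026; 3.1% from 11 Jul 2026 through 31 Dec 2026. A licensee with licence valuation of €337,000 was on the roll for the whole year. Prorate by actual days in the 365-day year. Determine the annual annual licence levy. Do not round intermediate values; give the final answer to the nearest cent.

1 Jan – 30 May 2026: 150 days at 1.65% → €337,000 × 1.65% × 150/365 = €2,285.1370
31 May – 10 Jul 2026: 41 days at 1.7% → €337,000 × 1.7% × 41/365 = €643.5315
11 Jul – 31 Dec 2026: 174 days at 3.1% → €337,000 × 3.1% × 174/365 = €4,980.2137
Total = €7,908.8822

€7,908.88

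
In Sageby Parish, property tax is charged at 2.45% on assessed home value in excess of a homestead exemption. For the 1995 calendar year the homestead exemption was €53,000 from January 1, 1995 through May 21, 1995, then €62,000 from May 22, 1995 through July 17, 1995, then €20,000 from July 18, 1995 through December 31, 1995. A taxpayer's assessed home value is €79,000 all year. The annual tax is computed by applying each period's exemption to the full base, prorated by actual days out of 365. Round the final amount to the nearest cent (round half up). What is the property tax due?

January 1 – May 21, 1995: 141 days, exemption €53,000 → (€79,000 − €53,000) × 2.45% × 141/365 = €246.0740
May 22 – July 17, 1995: 57 days, exemption €62,000 → (€79,000 − €62,000) × 2.45% × 57/365 = €65.0425
July 18 – December 31, 1995: 167 days, exemption €20,000 → (€79,000 − €20,000) × 2.45% × 167/365 = €661.3658
Total = €972.4822

€972.48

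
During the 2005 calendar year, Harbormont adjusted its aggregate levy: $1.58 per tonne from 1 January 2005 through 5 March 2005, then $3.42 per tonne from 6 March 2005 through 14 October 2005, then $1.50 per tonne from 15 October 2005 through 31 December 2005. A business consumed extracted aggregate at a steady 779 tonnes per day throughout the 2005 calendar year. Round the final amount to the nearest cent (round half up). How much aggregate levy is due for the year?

1 January – 5 March 2005: 64 days × 779 tonnes/day = 49,856 tonnes at $1.58/tonne → $78,772.48
6 March – 14 October 2005: 223 days × 779 tonnes/day = 173,717 tonnes at $3.42/tonne → $594,112.14
15 October – 31 December 2005: 78 days × 779 tonnes/day = 60,762 tonnes at $1.50/tonne → $91,143.00

$764,027.62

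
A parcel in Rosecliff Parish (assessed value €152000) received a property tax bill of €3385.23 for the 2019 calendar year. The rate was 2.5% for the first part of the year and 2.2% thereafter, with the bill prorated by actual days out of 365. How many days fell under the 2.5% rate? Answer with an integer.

33 days

Let d = days at the first rate; then 365 − d days at the second rate.
€152000 × [2.5%·d + 2.2%·(365−d)] / 365 = €3385.23
Solving gives d = 33, so the new rate took effect on February 3, 2019.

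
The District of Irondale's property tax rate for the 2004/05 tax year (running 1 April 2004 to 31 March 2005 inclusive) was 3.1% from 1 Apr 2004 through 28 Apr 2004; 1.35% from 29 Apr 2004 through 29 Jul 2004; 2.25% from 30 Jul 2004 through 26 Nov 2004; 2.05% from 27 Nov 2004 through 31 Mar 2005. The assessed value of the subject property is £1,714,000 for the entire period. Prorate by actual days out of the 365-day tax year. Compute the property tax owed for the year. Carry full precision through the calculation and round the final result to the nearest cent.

£34,620.45

1 Apr – 28 Apr 2004: 28 days at 3.1% → £1,714,000 × 3.1% × 28/365 = £4,076.0329
29 Apr – 29 Jul 2004: 92 days at 1.35% → £1,714,000 × 1.35% × 92/365 = £5,832.2959
30 Jul – 26 Nov 2004: 120 days at 2.25% → £1,714,000 × 2.25% × 120/365 = £12,678.9041
27 Nov 2004 – 31 Mar 2005: 125 days at 2.05% → £1,714,000 × 2.05% × 125/365 = £12,033.2192
Total = £34,620.4521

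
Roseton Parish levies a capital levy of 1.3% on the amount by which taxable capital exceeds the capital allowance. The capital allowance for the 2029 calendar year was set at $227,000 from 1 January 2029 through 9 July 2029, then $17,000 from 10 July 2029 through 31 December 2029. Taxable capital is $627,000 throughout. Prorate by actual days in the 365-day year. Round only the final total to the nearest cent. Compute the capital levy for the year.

1 January – 9 July 2029: 190 days, exemption $227,000 → ($627,000 − $227,000) × 1.3% × 190/365 = $2,706.8493
10 July – 31 December 2029: 175 days, exemption $17,000 → ($627,000 − $17,000) × 1.3% × 175/365 = $3,802.0548
Total = $6,508.9041

$6,508.90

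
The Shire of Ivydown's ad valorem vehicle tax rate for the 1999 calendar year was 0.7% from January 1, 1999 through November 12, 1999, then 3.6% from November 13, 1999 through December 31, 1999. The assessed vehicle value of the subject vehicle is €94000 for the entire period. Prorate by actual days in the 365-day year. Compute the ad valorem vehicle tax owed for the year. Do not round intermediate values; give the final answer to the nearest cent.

€1023.96

January 1 – November 12, 1999: 316 days at 0.7% → €94000 × 0.7% × 316/365 = €569.6658
November 13 – December 31, 1999: 49 days at 3.6% → €94000 × 3.6% × 49/365 = €454.2904
Total = €1023.9562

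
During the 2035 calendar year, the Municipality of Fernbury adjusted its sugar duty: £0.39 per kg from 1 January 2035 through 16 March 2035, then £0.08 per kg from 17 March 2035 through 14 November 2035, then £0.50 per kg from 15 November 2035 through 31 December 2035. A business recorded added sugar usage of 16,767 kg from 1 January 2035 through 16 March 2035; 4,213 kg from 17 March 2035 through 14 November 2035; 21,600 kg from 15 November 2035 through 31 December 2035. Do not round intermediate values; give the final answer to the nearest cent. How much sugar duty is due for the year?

£17,676.17

1 January – 16 March 2035: 16,767 kg at £0.39/kg → £6,539.13
17 March – 14 November 2035: 4,213 kg at £0.08/kg → £337.04
15 November – 31 December 2035: 21,600 kg at £0.50/kg → £10,800.00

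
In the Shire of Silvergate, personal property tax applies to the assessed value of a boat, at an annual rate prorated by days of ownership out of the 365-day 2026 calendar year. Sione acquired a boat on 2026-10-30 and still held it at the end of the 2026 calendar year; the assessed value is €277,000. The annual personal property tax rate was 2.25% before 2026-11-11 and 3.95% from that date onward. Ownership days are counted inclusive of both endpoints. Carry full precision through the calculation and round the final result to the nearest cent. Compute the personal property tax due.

2026-10-30 to 2026-11-10: 12 days at 2.25% → €277,000 × 2.25% × 12/365 = €204.9041
2026-11-11 to 2026-12-31: 51 days at 3.95% → €277,000 × 3.95% × 51/365 = €1,528.8123
Total = €1,733.7164

€1,733.72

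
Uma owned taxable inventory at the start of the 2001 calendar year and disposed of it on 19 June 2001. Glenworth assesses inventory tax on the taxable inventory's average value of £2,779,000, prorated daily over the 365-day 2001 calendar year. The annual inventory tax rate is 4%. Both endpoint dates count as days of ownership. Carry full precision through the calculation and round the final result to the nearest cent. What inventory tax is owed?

£51,773.15

Days held (1 January – 19 June 2001): 170 out of 365
Tax = £2,779,000 × 4% × 170/365 = £51,773.1507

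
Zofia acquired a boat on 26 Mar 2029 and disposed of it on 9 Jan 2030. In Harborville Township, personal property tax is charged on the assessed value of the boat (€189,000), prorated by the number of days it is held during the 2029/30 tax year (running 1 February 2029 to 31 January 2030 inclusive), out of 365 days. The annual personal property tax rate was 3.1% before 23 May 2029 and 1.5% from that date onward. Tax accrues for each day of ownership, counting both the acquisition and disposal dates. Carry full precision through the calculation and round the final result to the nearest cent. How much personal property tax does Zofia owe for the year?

€2,732.99

26 Mar – 22 May 2029: 58 days at 3.1% → €189,000 × 3.1% × 58/365 = €931.0192
23 May 2029 – 9 Jan 2030: 232 days at 1.5% → €189,000 × 1.5% × 232/365 = €1,801.9726
Total = €2,732.9918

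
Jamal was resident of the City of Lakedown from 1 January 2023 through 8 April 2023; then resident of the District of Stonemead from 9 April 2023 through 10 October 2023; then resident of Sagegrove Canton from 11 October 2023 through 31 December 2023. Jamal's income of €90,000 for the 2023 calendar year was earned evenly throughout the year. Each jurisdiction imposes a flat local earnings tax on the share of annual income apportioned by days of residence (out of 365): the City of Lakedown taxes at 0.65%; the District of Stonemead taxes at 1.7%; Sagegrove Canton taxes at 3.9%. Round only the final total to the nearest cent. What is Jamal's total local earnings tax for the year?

The City of Lakedown, 1 January – 8 April 2023: 98 days → €90,000 × 0.65% × 98/365 = €157.0685
The District of Stonemead, 9 April – 10 October 2023: 185 days → €90,000 × 1.7% × 185/365 = €775.4795
Sagegrove Canton, 11 October – 31 December 2023: 82 days → €90,000 × 3.9% × 82/365 = €788.5479
Total = €1,721.0959

€1,721.10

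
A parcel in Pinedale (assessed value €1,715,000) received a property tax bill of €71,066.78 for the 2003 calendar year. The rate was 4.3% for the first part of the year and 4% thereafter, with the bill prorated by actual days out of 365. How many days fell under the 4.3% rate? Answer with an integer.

175 days

Let d = days at the first rate; then 365 − d days at the second rate.
€1,715,000 × [4.3%·d + 4%·(365−d)] / 365 = €71,066.78
Solving gives d = 175, so the new rate took effect on 25 Jun 2003.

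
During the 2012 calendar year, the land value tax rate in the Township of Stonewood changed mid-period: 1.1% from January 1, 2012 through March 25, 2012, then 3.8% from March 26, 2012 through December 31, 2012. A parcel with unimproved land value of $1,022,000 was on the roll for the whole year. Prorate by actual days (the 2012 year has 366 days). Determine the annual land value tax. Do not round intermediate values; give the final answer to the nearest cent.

January 1 – March 25, 2012: 85 days at 1.1% → $1,022,000 × 1.1% × 85/366 = $2,610.8470
March 26 – December 31, 2012: 281 days at 3.8% → $1,022,000 × 3.8% × 281/366 = $29,816.7104
Total = $32,427.5574

$32,427.56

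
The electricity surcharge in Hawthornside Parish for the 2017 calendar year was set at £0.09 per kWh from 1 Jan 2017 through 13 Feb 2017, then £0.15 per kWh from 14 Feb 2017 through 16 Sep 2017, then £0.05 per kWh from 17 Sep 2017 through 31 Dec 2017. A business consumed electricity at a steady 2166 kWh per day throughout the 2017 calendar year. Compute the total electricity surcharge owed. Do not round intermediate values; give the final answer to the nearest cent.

£89,910.66

1 Jan – 13 Feb 2017: 44 days × 2166 kWh/day = 95,304 kWh at £0.09/kWh → £8,577.36
14 Feb – 16 Sep 2017: 215 days × 2166 kWh/day = 465,690 kWh at £0.15/kWh → £69,853.50
17 Sep – 31 Dec 2017: 106 days × 2166 kWh/day = 229,596 kWh at £0.05/kWh → £11,479.80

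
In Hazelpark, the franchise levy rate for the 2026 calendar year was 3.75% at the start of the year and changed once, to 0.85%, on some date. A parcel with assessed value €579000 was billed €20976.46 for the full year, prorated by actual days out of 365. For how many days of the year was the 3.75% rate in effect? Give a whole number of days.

Let d = days at the first rate; then 365 − d days at the second rate.
€579000 × [3.75%·d + 0.85%·(365−d)] / 365 = €20976.46
Solving gives d = 349, so the new rate took effect on December 16, 2026.

349 days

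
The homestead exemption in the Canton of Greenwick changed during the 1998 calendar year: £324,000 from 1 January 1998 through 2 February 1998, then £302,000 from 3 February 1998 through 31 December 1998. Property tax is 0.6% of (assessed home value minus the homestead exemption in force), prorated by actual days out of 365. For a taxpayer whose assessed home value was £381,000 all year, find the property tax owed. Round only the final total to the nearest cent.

1 January – 2 February 1998: 33 days, exemption £324,000 → (£381,000 − £324,000) × 0.6% × 33/365 = £30.9205
3 February – 31 December 1998: 332 days, exemption £302,000 → (£381,000 − £302,000) × 0.6% × 332/365 = £431.1452
Total = £462.0658

£462.07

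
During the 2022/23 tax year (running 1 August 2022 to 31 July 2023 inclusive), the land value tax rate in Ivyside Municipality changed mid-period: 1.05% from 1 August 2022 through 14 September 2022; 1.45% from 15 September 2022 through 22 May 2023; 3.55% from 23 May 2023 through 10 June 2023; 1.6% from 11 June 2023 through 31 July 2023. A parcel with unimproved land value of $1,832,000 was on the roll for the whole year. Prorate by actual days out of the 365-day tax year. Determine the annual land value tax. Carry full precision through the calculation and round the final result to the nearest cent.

$28,047.17

1 August – 14 September 2022: 45 days at 1.05% → $1,832,000 × 1.05% × 45/365 = $2,371.5616
15 September 2022 – 22 May 2023: 250 days at 1.45% → $1,832,000 × 1.45% × 250/365 = $18,194.5205
23 May – 10 June 2023: 19 days at 3.55% → $1,832,000 × 3.55% × 19/365 = $3,385.4356
11 June – 31 July 2023: 51 days at 1.6% → $1,832,000 × 1.6% × 51/365 = $4,095.6493
Total = $28,047.1671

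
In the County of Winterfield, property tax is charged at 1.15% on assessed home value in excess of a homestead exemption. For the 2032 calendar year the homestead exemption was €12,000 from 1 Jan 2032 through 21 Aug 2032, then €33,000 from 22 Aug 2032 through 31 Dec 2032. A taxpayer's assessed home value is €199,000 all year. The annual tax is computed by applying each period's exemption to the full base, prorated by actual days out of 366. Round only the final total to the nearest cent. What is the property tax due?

€2,063.40

1 Jan – 21 Aug 2032: 234 days, exemption €12,000 → (€199,000 − €12,000) × 1.15% × 234/366 = €1,374.9098
22 Aug – 31 Dec 2032: 132 days, exemption €33,000 → (€199,000 − €33,000) × 1.15% × 132/366 = €688.4918
Total = €2,063.4016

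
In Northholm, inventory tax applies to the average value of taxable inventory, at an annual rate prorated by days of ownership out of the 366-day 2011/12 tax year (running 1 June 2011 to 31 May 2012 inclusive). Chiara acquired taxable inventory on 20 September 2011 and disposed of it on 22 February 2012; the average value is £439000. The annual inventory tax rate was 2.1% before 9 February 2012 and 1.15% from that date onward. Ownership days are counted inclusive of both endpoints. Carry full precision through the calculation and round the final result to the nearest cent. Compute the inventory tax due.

20 September 2011 – 8 February 2012: 142 days at 2.1% → £439000 × 2.1% × 142/366 = £3576.7705
9 February – 22 February 2012: 14 days at 1.15% → £439000 × 1.15% × 14/366 = £193.1120
Total = £3769.8825

£3769.88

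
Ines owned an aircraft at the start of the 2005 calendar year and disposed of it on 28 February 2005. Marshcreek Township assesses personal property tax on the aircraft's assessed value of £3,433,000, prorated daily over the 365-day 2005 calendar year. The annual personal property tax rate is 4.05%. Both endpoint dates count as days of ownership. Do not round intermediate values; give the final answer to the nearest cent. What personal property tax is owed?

£22,474.39

Days held (1 January – 28 February 2005): 59 out of 365
Tax = £3,433,000 × 4.05% × 59/365 = £22,474.3932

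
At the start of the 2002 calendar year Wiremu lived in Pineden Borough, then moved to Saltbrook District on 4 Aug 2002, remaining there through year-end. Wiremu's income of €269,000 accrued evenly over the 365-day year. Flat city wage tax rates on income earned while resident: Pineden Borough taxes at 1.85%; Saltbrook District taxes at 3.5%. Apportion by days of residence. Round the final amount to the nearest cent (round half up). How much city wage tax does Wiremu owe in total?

Pineden Borough, 1 Jan – 3 Aug 2002: 215 days → €269,000 × 1.85% × 215/365 = €2,931.3630
Saltbrook District, 4 Aug – 31 Dec 2002: 150 days → €269,000 × 3.5% × 150/365 = €3,869.1781
Total = €6,800.5411

€6,800.54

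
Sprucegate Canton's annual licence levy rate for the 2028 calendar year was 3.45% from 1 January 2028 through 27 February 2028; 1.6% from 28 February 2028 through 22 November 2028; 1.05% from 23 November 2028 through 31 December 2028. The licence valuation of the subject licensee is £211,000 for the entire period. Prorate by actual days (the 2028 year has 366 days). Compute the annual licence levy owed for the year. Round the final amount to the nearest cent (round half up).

£3,870.93

1 January – 27 February 2028: 58 days at 3.45% → £211,000 × 3.45% × 58/366 = £1,153.5820
28 February – 22 November 2028: 269 days at 1.6% → £211,000 × 1.6% × 269/366 = £2,481.2678
23 November – 31 December 2028: 39 days at 1.05% → £211,000 × 1.05% × 39/366 = £236.0779
Total = £3,870.9276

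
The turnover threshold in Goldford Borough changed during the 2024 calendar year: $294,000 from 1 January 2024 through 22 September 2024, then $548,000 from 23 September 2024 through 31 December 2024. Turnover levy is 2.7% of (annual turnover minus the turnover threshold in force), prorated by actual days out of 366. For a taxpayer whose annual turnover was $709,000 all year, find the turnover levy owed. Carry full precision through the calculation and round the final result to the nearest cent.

1 January – 22 September 2024: 266 days, exemption $294,000 → ($709,000 − $294,000) × 2.7% × 266/366 = $8,143.5246
23 September – 31 December 2024: 100 days, exemption $548,000 → ($709,000 − $548,000) × 2.7% × 100/366 = $1,187.7049
Total = $9,331.2295

$9,331.23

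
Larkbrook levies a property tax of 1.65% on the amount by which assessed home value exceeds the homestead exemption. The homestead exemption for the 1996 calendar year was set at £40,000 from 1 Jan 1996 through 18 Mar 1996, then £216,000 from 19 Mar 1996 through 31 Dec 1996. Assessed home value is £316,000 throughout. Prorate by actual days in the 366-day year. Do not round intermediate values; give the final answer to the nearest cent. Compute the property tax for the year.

1 Jan – 18 Mar 1996: 78 days, exemption £40,000 → (£316,000 − £40,000) × 1.65% × 78/366 = £970.5246
19 Mar – 31 Dec 1996: 288 days, exemption £216,000 → (£316,000 − £216,000) × 1.65% × 288/366 = £1,298.3607
Total = £2,268.8852

£2,268.89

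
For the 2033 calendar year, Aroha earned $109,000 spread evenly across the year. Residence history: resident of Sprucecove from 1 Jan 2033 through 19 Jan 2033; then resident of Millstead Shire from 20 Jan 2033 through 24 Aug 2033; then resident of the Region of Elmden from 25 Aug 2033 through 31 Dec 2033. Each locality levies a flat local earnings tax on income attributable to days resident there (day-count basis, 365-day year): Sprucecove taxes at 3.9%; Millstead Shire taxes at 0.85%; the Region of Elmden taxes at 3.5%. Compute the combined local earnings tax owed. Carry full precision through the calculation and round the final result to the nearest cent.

Sprucecove, 1 Jan – 19 Jan 2033: 19 days → $109,000 × 3.9% × 19/365 = $221.2849
Millstead Shire, 20 Jan – 24 Aug 2033: 217 days → $109,000 × 0.85% × 217/365 = $550.8233
The Region of Elmden, 25 Aug – 31 Dec 2033: 129 days → $109,000 × 3.5% × 129/365 = $1,348.3151
Total = $2,120.4233

$2,120.42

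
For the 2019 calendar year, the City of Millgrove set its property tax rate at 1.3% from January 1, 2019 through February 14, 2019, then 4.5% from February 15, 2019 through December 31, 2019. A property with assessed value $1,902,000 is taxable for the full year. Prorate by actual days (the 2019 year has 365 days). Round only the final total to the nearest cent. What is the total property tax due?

$78,086.22

January 1 – February 14, 2019: 45 days at 1.3% → $1,902,000 × 1.3% × 45/365 = $3,048.4110
February 15 – December 31, 2019: 320 days at 4.5% → $1,902,000 × 4.5% × 320/365 = $75,037.8082
Total = $78,086.2192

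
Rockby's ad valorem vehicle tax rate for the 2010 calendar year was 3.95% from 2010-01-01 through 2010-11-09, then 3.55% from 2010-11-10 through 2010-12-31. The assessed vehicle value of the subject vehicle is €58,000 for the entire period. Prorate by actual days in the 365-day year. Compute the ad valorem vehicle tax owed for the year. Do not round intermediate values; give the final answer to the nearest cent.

€2,257.95

2010-01-01 to 2010-11-09: 313 days at 3.95% → €58,000 × 3.95% × 313/365 = €1,964.6110
2010-11-10 to 2010-12-31: 52 days at 3.55% → €58,000 × 3.55% × 52/365 = €293.3370
Total = €2,257.9479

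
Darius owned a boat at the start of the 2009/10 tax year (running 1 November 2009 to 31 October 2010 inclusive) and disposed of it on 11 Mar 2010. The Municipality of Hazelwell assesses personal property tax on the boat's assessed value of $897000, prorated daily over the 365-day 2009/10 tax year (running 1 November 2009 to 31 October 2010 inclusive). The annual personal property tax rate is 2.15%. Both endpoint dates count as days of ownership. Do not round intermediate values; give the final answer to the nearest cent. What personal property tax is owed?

$6921.65

Days held (1 Nov 2009 – 11 Mar 2010): 131 out of 365
Tax = $897000 × 2.15% × 131/365 = $6921.6452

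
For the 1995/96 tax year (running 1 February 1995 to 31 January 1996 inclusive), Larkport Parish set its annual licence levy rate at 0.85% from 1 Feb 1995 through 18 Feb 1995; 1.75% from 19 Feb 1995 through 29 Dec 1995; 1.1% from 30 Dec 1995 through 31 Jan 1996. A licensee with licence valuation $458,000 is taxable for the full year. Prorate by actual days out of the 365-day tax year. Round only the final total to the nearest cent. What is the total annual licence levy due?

1 Feb – 18 Feb 1995: 18 days at 0.85% → $458,000 × 0.85% × 18/365 = $191.9836
19 Feb – 29 Dec 1995: 314 days at 1.75% → $458,000 × 1.75% × 314/365 = $6,895.0959
30 Dec 1995 – 31 Jan 1996: 33 days at 1.1% → $458,000 × 1.1% × 33/365 = $455.4904
Total = $7,542.5699

$7,542.57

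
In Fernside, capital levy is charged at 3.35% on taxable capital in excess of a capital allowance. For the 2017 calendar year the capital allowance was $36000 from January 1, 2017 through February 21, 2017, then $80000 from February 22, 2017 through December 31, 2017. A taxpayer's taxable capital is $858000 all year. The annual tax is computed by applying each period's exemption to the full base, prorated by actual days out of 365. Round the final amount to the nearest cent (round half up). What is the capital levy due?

$26272.99

January 1 – February 21, 2017: 52 days, exemption $36000 → ($858000 − $36000) × 3.35% × 52/365 = $3923.0795
February 22 – December 31, 2017: 313 days, exemption $80000 → ($858000 − $80000) × 3.35% × 313/365 = $22349.9151
Total = $26272.9945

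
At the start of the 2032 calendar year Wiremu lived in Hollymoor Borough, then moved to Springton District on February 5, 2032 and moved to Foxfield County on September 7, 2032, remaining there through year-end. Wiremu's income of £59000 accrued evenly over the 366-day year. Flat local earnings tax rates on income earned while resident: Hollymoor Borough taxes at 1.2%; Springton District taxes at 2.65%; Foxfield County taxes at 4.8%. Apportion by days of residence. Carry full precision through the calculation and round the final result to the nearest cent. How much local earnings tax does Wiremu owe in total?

Hollymoor Borough, January 1 – February 4, 2032: 35 days → £59000 × 1.2% × 35/366 = £67.7049
Springton District, February 5 – September 6, 2032: 215 days → £59000 × 2.65% × 215/366 = £918.4495
Foxfield County, September 7 – December 31, 2032: 116 days → £59000 × 4.8% × 116/366 = £897.5738
Total = £1883.7281

£1883.73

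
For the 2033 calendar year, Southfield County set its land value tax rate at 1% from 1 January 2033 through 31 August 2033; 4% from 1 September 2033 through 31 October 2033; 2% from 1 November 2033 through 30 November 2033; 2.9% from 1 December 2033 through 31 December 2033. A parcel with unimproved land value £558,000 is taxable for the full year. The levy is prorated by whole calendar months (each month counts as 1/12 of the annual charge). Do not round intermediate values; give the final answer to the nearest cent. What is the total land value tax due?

£9,718.50

1 January – 31 August 2033: 8 months at 1% → £558,000 × 1% × 8/12 = £3,720.0000
1 September – 31 October 2033: 2 months at 4% → £558,000 × 4% × 2/12 = £3,720.0000
1 November – 30 November 2033: 1 month at 2% → £558,000 × 2% × 1/12 = £930.0000
1 December – 31 December 2033: 1 month at 2.9% → £558,000 × 2.9% × 1/12 = £1,348.5000
Total = £9,718.5000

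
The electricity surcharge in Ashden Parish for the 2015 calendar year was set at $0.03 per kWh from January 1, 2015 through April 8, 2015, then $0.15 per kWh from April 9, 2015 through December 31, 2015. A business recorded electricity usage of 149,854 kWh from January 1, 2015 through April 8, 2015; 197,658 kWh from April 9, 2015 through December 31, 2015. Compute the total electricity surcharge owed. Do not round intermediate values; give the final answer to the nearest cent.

January 1 – April 8, 2015: 149,854 kWh at $0.03/kWh → $4495.62
April 9 – December 31, 2015: 197,658 kWh at $0.15/kWh → $29648.70

$34144.32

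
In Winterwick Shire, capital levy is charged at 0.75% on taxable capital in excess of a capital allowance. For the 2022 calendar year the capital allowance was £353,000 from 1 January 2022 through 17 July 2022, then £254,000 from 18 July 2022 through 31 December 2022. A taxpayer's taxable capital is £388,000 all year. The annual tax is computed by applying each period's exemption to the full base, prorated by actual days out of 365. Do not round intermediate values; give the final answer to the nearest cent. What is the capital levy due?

£602.22

1 January – 17 July 2022: 198 days, exemption £353,000 → (£388,000 − £353,000) × 0.75% × 198/365 = £142.3973
18 July – 31 December 2022: 167 days, exemption £254,000 → (£388,000 − £254,000) × 0.75% × 167/365 = £459.8219
Total = £602.2192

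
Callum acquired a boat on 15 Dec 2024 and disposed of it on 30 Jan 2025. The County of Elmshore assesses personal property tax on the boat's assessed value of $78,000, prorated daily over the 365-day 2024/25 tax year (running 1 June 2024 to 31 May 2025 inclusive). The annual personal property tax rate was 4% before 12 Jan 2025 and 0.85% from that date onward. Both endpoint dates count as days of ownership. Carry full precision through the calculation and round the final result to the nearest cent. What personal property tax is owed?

$273.85

15 Dec 2024 – 11 Jan 2025: 28 days at 4% → $78,000 × 4% × 28/365 = $239.3425
12 Jan – 30 Jan 2025: 19 days at 0.85% → $78,000 × 0.85% × 19/365 = $34.5123
Total = $273.8548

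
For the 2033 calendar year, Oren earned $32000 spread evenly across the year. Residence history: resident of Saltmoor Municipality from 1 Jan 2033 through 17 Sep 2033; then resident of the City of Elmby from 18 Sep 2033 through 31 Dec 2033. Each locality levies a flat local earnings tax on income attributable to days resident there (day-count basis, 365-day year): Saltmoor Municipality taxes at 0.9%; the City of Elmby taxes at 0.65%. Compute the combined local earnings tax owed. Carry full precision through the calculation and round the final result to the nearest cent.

Saltmoor Municipality, 1 Jan – 17 Sep 2033: 260 days → $32000 × 0.9% × 260/365 = $205.1507
The City of Elmby, 18 Sep – 31 Dec 2033: 105 days → $32000 × 0.65% × 105/365 = $59.8356
Total = $264.9863

$264.99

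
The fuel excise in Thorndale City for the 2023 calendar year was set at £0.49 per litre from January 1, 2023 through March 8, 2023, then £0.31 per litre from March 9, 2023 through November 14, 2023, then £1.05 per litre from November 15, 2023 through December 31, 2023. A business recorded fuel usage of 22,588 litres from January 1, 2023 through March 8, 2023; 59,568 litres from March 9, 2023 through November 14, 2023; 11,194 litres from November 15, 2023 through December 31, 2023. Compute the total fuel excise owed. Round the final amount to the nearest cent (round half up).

January 1 – March 8, 2023: 22,588 litres at £0.49/litre → £11,068.12
March 9 – November 14, 2023: 59,568 litres at £0.31/litre → £18,466.08
November 15 – December 31, 2023: 11,194 litres at £1.05/litre → £11,753.70

£41,287.90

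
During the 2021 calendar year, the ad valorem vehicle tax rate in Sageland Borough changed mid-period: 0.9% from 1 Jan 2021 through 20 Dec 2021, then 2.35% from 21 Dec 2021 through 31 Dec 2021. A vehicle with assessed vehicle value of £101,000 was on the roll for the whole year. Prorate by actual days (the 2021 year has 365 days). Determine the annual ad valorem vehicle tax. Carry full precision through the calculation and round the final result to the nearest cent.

£953.14

1 Jan – 20 Dec 2021: 354 days at 0.9% → £101,000 × 0.9% × 354/365 = £881.6055
21 Dec – 31 Dec 2021: 11 days at 2.35% → £101,000 × 2.35% × 11/365 = £71.5301
Total = £953.1356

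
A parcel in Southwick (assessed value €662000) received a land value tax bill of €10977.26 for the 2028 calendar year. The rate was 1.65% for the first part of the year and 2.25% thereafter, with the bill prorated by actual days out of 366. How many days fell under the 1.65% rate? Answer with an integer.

361 days

Let d = days at the first rate; then 366 − d days at the second rate.
€662000 × [1.65%·d + 2.25%·(366−d)] / 366 = €10977.26
Solving gives d = 361, so the new rate took effect on December 27, 2028.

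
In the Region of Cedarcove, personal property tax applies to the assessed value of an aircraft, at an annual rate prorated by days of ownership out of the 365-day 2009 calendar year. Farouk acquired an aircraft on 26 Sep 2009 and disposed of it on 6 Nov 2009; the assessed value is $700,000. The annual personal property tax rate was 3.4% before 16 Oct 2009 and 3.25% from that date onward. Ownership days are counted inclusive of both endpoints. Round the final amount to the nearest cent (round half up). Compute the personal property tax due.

$2,675.34

26 Sep – 15 Oct 2009: 20 days at 3.4% → $700,000 × 3.4% × 20/365 = $1,304.1096
16 Oct – 6 Nov 2009: 22 days at 3.25% → $700,000 × 3.25% × 22/365 = $1,371.2329
Total = $2,675.3425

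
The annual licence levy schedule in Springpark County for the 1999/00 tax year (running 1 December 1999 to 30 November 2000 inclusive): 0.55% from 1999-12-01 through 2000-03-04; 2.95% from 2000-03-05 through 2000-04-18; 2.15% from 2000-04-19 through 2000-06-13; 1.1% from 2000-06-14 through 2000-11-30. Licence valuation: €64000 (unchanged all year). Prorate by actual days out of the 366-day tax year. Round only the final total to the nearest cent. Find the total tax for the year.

1999-12-01 to 2000-03-04: 95 days at 0.55% → €64000 × 0.55% × 95/366 = €91.3661
2000-03-05 to 2000-04-18: 45 days at 2.95% → €64000 × 2.95% × 45/366 = €232.1311
2000-04-19 to 2000-06-13: 56 days at 2.15% → €64000 × 2.15% × 56/366 = €210.5355
2000-06-14 to 2000-11-30: 170 days at 1.1% → €64000 × 1.1% × 170/366 = €326.9945
Total = €861.0273

€861.03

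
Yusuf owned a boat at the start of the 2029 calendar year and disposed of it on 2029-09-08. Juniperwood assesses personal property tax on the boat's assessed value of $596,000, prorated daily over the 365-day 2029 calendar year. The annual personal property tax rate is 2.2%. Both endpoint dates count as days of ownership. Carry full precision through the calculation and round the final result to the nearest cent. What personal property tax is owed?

Days held (2029-01-01 to 2029-09-08): 251 out of 365
Tax = $596,000 × 2.2% × 251/365 = $9,016.7452

$9,016.75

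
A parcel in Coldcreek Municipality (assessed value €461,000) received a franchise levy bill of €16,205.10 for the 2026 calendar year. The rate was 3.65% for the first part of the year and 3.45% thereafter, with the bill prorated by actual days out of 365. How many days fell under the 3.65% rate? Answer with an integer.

119 days

Let d = days at the first rate; then 365 − d days at the second rate.
€461,000 × [3.65%·d + 3.45%·(365−d)] / 365 = €16,205.10
Solving gives d = 119, so the new rate took effect on 30 April 2026.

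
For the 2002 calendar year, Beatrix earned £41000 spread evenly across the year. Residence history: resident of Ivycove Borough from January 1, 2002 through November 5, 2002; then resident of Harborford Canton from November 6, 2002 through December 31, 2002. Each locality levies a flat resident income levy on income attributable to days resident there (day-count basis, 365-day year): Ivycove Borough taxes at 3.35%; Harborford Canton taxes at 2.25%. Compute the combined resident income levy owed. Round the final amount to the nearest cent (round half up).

£1304.31

Ivycove Borough, January 1 – November 5, 2002: 309 days → £41000 × 3.35% × 309/365 = £1162.7712
Harborford Canton, November 6 – December 31, 2002: 56 days → £41000 × 2.25% × 56/365 = £141.5342
Total = £1304.3055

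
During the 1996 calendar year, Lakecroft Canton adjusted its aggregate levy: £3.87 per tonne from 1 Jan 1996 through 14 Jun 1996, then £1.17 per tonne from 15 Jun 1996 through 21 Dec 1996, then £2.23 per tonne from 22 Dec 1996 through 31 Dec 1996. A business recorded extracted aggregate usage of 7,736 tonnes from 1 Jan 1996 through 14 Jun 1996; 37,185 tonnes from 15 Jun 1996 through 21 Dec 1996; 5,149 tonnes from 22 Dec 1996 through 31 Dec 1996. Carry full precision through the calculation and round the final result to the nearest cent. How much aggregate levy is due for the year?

1 Jan – 14 Jun 1996: 7,736 tonnes at £3.87/tonne → £29,938.32
15 Jun – 21 Dec 1996: 37,185 tonnes at £1.17/tonne → £43,506.45
22 Dec – 31 Dec 1996: 5,149 tonnes at £2.23/tonne → £11,482.27

£84,927.04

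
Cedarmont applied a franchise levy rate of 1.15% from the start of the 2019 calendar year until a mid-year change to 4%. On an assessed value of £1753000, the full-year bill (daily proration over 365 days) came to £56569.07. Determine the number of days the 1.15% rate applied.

99 days

Let d = days at the first rate; then 365 − d days at the second rate.
£1753000 × [1.15%·d + 4%·(365−d)] / 365 = £56569.07
Solving gives d = 99, so the new rate took effect on April 10, 2019.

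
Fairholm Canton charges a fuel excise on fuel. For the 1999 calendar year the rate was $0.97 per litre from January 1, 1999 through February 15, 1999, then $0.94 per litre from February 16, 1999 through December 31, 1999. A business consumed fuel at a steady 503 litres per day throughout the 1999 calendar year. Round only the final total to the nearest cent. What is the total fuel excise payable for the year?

$173273.44

January 1 – February 15, 1999: 46 days × 503 litres/day = 23,138 litres at $0.97/litre → $22443.86
February 16 – December 31, 1999: 319 days × 503 litres/day = 160,457 litres at $0.94/litre → $150829.58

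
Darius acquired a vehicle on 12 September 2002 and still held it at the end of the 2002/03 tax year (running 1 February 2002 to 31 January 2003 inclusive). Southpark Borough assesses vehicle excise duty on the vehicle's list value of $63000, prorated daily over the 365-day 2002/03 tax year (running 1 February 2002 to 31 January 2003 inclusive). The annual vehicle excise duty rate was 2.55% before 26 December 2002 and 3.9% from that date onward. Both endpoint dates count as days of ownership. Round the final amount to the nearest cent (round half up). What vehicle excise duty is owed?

12 September – 25 December 2002: 105 days at 2.55% → $63000 × 2.55% × 105/365 = $462.1438
26 December 2002 – 31 January 2003: 37 days at 3.9% → $63000 × 3.9% × 37/365 = $249.0658
Total = $711.2096

$711.21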